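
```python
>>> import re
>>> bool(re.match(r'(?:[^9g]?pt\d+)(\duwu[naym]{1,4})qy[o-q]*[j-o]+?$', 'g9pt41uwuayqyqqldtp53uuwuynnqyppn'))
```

`match` is anchored at position 0; if the pattern doesn't fit there, it returns None.
Here position 0 doesn't satisfy it, so the call returns None, and `bool(None)` is False.

False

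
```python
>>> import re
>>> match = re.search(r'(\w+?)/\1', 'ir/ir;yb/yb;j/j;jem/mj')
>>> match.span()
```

After group 1 captures some text, `\1` only succeeds where that same text appears again.
The match spans [0:5] → 'ir/ir'.

(0, 5)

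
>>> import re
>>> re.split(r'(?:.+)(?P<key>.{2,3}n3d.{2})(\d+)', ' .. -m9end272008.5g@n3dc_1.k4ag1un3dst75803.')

Pattern: one or more of any character (non-capturing group); then 2 to 3 of any character, then the literal 'n3d', then exactly 2 of any character (captured as 'key'); then one or more of a digit (captured).
Matches to split on: at [0:43] → ' .. -m9end272008.5g@n3dc_1.k4ag1un3dst75803'.
The group in the pattern means `split` returns the separators' captures alongside the pieces.

['', '1un3dst', '75803', '.']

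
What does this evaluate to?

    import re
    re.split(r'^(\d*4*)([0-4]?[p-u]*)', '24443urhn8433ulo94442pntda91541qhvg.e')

['', '24443', 'ur', 'hn8433ulo94442pntda91541qhvg.e']

This matches anchored at the start of the string; then zero or more of a digit, then zero or more of a literal '4' (captured); then optionally a character in [0-4], then zero or more of a character in [p-u] (captured).
Matches to split on: at [0:7] → '24443ur'.
The group in the pattern means `split` returns the separators' captures alongside the pieces.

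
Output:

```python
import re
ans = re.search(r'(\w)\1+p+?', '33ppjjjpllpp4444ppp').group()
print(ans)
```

33p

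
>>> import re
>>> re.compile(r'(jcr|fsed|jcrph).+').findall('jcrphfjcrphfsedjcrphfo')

['jcr']

The regex engine tests alternatives in the order written; an earlier branch that matches wins even if a later one would match more.
Scanning left to right: at [0:22] match 'jcrphfjcrphfsedjcrphfo', group 1 = 'jcr'.
With a single group, `findall` returns only what that group captured — 1 item.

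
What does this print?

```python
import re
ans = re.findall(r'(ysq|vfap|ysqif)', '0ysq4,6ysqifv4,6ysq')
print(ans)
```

Branches in `(...|...)` are attempted left-to-right; the first branch that allows the whole pattern to succeed is taken.
With a single group, `findall` returns only what that group captured — 3 items.

['ysq', 'ysq', 'ysq']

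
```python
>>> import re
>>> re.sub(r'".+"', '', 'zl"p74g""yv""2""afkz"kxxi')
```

Matches: at [2:21] → '"p74g""yv""2""afkz"'.
`sub` substitutes '' at each match site.

'zlkxxi'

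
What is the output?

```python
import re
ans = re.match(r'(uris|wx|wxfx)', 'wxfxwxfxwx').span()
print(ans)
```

(0, 2)

Branches in `(...|...)` are attempted left-to-right; the first branch that allows the whole pattern to succeed is taken.
`re.match` only tries the pattern at the start of the string.
The match spans [0:2] → 'wx'.
Captured: group 1 = 'wx'.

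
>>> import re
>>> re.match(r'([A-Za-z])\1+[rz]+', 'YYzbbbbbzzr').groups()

('Y',)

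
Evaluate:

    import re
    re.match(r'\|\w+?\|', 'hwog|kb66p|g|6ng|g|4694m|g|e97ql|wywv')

None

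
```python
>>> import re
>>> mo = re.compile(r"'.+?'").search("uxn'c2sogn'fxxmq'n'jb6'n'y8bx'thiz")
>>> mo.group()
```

"'c2sogn'"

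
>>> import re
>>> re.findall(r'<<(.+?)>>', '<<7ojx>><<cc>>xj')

With the lazy modifier that quantifier settles for the fewest repetitions that let the rest of the pattern succeed (the atoms after it are unaffected and can still be greedy).
One capturing group, so `findall` returns just the captured substring from each match — 2 in all.

['7ojx', 'cc']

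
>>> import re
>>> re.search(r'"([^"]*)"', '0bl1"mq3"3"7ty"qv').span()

(4, 9)

Unlike `match`, `search` isn't anchored — it looks for the pattern anywhere in the string.
The match spans [4:9] → '"mq3"'.
Captured: group 1 = 'mq3'.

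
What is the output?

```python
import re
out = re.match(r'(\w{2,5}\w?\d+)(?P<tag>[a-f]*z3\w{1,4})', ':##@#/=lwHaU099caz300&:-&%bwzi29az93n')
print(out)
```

`re.match` only tries the pattern at the start of the string.
Here position 0 doesn't satisfy it, so the call returns None.

None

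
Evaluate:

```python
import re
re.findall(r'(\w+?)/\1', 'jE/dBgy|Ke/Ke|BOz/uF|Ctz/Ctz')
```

The backreference `\1` re-matches whatever the first group consumed, character for character.
With a single group, `findall` returns only what that group captured — 2 items.

['Ke', 'Ctz']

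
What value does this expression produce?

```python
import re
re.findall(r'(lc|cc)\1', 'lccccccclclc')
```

['cc', 'lc']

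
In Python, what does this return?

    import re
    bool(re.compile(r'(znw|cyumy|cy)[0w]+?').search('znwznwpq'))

Here nothing in the string fits, so the call returns None, and `bool(None)` is False.

False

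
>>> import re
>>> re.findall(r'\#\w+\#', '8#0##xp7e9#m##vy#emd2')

['#0#', '#xp7e9#', '#vy#']

Matches: at [1:4] → '#0#'; at [4:11] → '#xp7e9#'; at [13:17] → '#vy#'.
No capturing groups, so `findall` returns the 3 full match strings.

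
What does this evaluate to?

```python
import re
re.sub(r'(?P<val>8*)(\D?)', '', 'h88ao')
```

''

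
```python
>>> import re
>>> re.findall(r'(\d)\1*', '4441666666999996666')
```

The backreference `\1` re-matches whatever the first group consumed, character for character.
Walking the string: at [0:3] match '444', group 1 = '4'; at [3:4] match '1', group 1 = '1'; at [4:10] match '666666', group 1 = '6'; at [10:15] match '99999', group 1 = '9'; at [15:19] match '6666', group 1 = '6'.
`findall` collects group 1 from each match (5 total).

['4', '1', '6', '9', '6']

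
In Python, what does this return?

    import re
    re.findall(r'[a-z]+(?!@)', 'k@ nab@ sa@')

['na', 's']

The negative lookahead/lookbehind blocks any match where the forbidden context is present.
Scanning left to right: at [3:5] → 'na'; at [8:9] → 's'.
With no groups in the pattern, `findall` gives back each whole match — 2 here.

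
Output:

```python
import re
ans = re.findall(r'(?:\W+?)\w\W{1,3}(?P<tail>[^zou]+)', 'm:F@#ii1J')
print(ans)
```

This matches one or more of a non-word character (lazy) (non-capturing group); then a word character, then 1 to 3 of a non-word character; then one or more of any character except [zou] (captured as 'tail').
Walking the string: at [1:9] match ':F@#ii1J', group 1 = 'ii1J'.
Because there's exactly one group, `findall` drops the full match and keeps group 1 from the one hit.

['ii1J']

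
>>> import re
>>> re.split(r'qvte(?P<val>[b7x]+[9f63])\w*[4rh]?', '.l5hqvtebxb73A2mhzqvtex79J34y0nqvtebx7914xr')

['.l5h', 'bxb73', '']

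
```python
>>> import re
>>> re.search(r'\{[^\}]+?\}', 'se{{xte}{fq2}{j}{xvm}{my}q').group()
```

The match spans [2:8] → '{{xte}'.

'{{xte}'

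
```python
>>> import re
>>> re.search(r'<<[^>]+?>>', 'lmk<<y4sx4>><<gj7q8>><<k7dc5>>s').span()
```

(3, 12)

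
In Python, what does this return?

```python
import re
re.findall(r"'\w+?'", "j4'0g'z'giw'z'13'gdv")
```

Scanning left to right: at [2:6] → "'0g'"; at [7:12] → "'giw'"; at [13:17] → "'13'".
`findall` yields the raw match text (3 of them) because the pattern has no groups.

["'0g'", "'giw'", "'13'"]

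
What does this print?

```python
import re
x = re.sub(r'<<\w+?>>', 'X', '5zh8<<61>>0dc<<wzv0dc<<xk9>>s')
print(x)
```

5zh8X0dc<<wzv0dcXs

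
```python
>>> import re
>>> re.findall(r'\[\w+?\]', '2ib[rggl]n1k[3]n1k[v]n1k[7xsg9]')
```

No capturing groups, so `findall` returns the 4 full match strings.

['[rggl]', '[3]', '[v]', '[7xsg9]']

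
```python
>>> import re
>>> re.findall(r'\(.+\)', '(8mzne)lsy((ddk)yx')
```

['(8mzne)lsy((ddk)']

Scanning left to right: at [0:16] → '(8mzne)lsy((ddk)'.
`findall` yields the raw match text (1 of them) because the pattern has no groups.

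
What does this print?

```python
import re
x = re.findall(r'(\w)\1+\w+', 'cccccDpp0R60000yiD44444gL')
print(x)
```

['c']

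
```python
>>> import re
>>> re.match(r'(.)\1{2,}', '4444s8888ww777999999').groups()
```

A backreference is literal: `\1` must see the identical characters the first group matched.
`re.match` only tries the pattern at the start of the string.
The match spans [0:4] → '4444'.
Captured: group 1 = '4'.

('4',)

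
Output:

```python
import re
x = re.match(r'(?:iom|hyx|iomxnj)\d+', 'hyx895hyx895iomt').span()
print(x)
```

(0, 6)

`re.match` won't scan ahead — the pattern has to work from the very first character.
The match spans [0:6] → 'hyx895'.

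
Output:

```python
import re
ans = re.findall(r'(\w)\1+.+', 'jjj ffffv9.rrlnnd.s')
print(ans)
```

['j']

`\1` is not a pattern — it's the concrete string captured by group 1, re-applied verbatim.
Because there's exactly one group, `findall` drops the full match and keeps group 1 from the one hit.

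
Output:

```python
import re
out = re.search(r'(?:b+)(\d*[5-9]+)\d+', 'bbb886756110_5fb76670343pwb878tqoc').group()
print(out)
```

This matches one or more of a literal 'b' (non-capturing group); then zero or more of a digit, then one or more of a character in [5-9] (captured); then one or more of a digit.
`re.search` tries every starting position until one works.
The match spans [0:12] → 'bbb886756110'.
Captured: group 1 = '886756'.

bbb886756110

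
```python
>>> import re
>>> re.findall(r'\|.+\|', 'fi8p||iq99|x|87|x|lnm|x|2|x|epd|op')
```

`findall` yields the raw match text (1 of them) because the pattern has no groups.

['||iq99|x|87|x|lnm|x|2|x|epd|']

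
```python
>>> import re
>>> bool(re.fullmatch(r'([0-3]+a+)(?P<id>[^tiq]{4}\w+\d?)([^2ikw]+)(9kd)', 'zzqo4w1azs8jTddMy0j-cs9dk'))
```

False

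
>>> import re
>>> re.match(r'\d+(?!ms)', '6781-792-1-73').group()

'6781'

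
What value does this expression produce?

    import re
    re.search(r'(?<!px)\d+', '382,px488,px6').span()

(0, 3)

A negative assertion filters positions out without eating any characters.
Unlike `match`, `search` isn't anchored — it looks for the pattern anywhere in the string.
The match spans [0:3] → '382'.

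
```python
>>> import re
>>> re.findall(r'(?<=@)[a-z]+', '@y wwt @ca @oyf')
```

Lookahead/lookbehind check context without consuming it, so the matched span excludes the asserted characters.
No capturing groups, so `findall` returns the 3 full match strings.

['y', 'ca', 'oyf']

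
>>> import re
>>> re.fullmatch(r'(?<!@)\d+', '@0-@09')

None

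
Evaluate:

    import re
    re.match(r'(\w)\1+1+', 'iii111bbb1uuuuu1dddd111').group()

With `match`, the pattern is implicitly anchored at the beginning.
The match spans [0:6] → 'iii111'.

'iii111'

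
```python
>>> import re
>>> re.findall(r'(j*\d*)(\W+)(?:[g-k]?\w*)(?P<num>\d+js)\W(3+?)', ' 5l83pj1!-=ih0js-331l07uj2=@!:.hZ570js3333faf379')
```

The pattern matches zero or more of the literal 'j', then zero or more of a digit (captured); then one or more of a non-word character (captured); then optionally a character in [g-k], then zero or more of a word character (non-capturing group); then one or more of a digit, then the literal 'js' (captured as 'num'); then a non-word character; then one or more of a literal '3' (lazy) (captured).
The `?` after the quantifier makes it lazy — it takes as little as possible before letting the rest of the pattern try.
Walking the string: at [6:18] match 'j1!-=ih0js-3', groups = ('j1', '!-=', '0js', '3').
4 groups means the one result is a tuple of 4 captured strings — 1 here.

[('j1', '!-=', '0js', '3')]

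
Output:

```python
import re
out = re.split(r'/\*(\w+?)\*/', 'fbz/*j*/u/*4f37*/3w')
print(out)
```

Matches to split on: at [3:8] → '/*j*/'; at [9:17] → '/*4f37*/'.
With a capturing group present, the delimiter's captured portion is kept in the result list.

['fbz', 'j', 'u', '4f37', '3w']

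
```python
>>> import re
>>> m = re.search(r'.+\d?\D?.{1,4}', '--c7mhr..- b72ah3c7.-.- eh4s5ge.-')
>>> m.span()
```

Pattern: one or more of any character; then optionally a digit; then optionally a non-digit, then 1 to 4 of any character.
The match spans [0:33] → '--c7mhr..- b72ah3c7.-.- eh4s5ge.-'.

(0, 33)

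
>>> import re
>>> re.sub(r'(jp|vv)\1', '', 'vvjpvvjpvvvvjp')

'vvjpvvjpjp'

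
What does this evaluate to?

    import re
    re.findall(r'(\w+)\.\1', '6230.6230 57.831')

['6230']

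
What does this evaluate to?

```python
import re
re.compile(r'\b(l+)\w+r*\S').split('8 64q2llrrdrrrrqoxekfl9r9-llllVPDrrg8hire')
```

['8 64q2llrrdrrrrqoxekfl9r9-', 'llll', '']

Pattern: a word boundary (`\b`, zero-width); then one or more of a literal 'l' (captured); then one or more of a word character, then zero or more of the literal 'r', then a non-whitespace character.
Matches to split on: at [26:41] → 'llllVPDrrg8hire'.
`re.split` interleaves the captured-group text with the surrounding fragments.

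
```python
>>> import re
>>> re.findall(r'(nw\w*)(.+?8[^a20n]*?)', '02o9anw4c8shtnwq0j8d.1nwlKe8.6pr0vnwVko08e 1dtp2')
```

[('nw4c8shtnwq0j8d', '.1nwlKe8'), ('nwVko', '08')]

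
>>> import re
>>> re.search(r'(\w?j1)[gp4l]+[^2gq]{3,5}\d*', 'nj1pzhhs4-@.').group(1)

'nj1'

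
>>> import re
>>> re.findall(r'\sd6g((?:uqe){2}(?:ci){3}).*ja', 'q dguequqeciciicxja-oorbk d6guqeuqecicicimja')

This matches whitespace, then the literal 'd6g'; then the literal 'uqe' repeated 2 times, then the literal 'ci' repeated 3 times (captured); then zero or more of any character, then the literal 'ja'.
Walking the string: at [25:44] match ' d6guqeuqecicicimja', group 1 = 'uqeuqecicici'.
`findall` collects group 1 from the one match (1 total).

['uqeuqecicici']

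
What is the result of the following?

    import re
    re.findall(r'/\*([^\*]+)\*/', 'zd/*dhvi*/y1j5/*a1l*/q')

Walking the string: at [2:10] match '/*dhvi*/', group 1 = 'dhvi'; at [14:21] match '/*a1l*/', group 1 = 'a1l'.
`findall` collects group 1 from each match (2 total).

['dhvi', 'a1l']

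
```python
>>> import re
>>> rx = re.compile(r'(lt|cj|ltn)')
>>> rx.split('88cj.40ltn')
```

Alternation isn't longest-match — the leftmost alternative that fits at this position is chosen.
With a capturing group present, the delimiter's captured portion is kept in the result list.

['88', 'cj', '.40', 'lt', 'n']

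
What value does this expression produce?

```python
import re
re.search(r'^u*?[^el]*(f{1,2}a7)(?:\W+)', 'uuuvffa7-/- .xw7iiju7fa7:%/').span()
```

(0, 27)

Pattern: anchored at the start of the string; then zero or more of the literal 'u' (lazy), then zero or more of any character except [el]; then 1 to 2 of the literal 'f', then the literal 'a7' (captured); then one or more of a non-word character (non-capturing group).
`re.search` scans for the first position where the pattern succeeds.
The match spans [0:27] → 'uuuvffa7-/- .xw7iiju7fa7:%/'.
Captured: group 1 = 'fa7'.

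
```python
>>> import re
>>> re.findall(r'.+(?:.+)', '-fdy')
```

['-fdy']

With no groups in the pattern, `findall` gives back each whole match — 1 here.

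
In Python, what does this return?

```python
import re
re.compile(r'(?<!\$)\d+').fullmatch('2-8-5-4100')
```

None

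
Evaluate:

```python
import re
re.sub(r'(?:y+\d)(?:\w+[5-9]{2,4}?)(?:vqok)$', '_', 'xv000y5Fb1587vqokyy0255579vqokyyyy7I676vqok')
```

'xv000_'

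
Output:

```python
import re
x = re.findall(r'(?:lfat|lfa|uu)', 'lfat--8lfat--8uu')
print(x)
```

['lfat', 'lfat', 'uu']

Alternation isn't longest-match — the leftmost alternative that fits at this position is chosen.
Scanning left to right: at [0:4] → 'lfat'; at [7:11] → 'lfat'; at [14:16] → 'uu'.
Since nothing is captured, `findall` lists the 3 matched substrings directly.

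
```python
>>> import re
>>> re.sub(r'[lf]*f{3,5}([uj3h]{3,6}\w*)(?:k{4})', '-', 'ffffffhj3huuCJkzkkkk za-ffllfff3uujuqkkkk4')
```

Pattern: zero or more of one of [lf], then 3 to 5 of a literal 'f'; then 3 to 6 of one of [uj3h], then zero or more of a word character (captured); then exactly 4 of a literal 'k' (non-capturing group).
Matches: at [0:20] → 'ffffffhj3huuCJkzkkkk'; at [24:41] → 'ffllfff3uujuqkkkk'.
Each match is replaced by '-'.

'- za--4'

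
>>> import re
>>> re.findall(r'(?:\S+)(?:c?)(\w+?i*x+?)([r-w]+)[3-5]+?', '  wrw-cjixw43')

The pattern matches one or more of a non-whitespace character (non-capturing group); then optionally a literal 'c' (non-capturing group); then one or more of a word character (lazy), then zero or more of the literal 'i', then one or more of a literal 'x' (lazy) (captured); then one or more of a character in [r-w] (captured); then one or more of a character in [3-5] (lazy).
Walking the string: at [2:12] match 'wrw-cjixw4', groups = ('ix', 'w').
`findall` packs the 2 group values into a tuple for every match.

[('ix', 'w')]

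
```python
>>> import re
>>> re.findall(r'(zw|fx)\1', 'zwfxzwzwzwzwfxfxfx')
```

['zw', 'zw', 'fx']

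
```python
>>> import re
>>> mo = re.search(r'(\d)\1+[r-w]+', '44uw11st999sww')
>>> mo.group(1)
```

'4'

The match spans [0:4] → '44uw'.
Captured: group 1 = '4'.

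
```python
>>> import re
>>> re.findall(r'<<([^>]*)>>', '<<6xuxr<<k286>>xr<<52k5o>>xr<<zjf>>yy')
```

Because there's exactly one group, `findall` drops the full match and keeps group 1 from each hit.

['6xuxr<<k286', '52k5o', 'zjf']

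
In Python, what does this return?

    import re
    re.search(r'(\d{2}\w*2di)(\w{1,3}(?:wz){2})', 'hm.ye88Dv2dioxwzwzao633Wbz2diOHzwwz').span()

(5, 18)

The match spans [5:18] → '88Dv2dioxwzwz'.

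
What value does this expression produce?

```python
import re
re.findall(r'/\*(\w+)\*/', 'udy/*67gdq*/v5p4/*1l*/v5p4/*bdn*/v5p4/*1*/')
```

Scanning left to right: at [3:12] match '/*67gdq*/', group 1 = '67gdq'; at [16:22] match '/*1l*/', group 1 = '1l'; at [26:33] match '/*bdn*/', group 1 = 'bdn'; at [37:42] match '/*1*/', group 1 = '1'.
`findall` collects group 1 from each match (4 total).

['67gdq', '1l', 'bdn', '1']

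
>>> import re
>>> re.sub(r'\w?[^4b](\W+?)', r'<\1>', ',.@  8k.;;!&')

This matches optionally a word character, then any character except [4b]; then one or more of a non-word character (lazy) (captured).
A non-greedy quantifier consumes as few characters as it can — just enough that the remainder of the pattern still matches from where it stops; whatever follows it matches normally.
Matches: at [0:2] → ',.'; at [2:4] → '@ '; at [5:8] → '8k.'; at [8:10] → ';;'; at [10:12] → '!&'.
The replacement refers to a captured group, so each match is rewritten using its own captured text.

'<.>< > <.><;><&>'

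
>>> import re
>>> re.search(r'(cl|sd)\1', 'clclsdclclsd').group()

The backreference `\1` re-matches whatever the first group consumed, character for character.
`re.search` scans for the first position where the pattern succeeds.
The match spans [0:4] → 'clcl'.
Captured: group 1 = 'cl'.

'clcl'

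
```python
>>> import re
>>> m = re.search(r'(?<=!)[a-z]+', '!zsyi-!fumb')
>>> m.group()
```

'zsyi'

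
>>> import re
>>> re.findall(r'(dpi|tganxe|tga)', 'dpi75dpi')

Matches: at [0:3] match 'dpi', group 1 = 'dpi'; at [5:8] match 'dpi', group 1 = 'dpi'.
Because there's exactly one group, `findall` drops the full match and keeps group 1 from each hit.

['dpi', 'dpi']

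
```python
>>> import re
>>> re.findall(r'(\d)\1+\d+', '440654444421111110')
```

['4']

`\1` is not a pattern — it's the concrete string captured by group 1, re-applied verbatim.
With a single group, `findall` returns only what that group captured — 1 item.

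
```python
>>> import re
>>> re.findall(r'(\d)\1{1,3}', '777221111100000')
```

`\1` is not a pattern — it's the concrete string captured by group 1, re-applied verbatim.
Walking the string: at [0:3] match '777', group 1 = '7'; at [3:5] match '22', group 1 = '2'; at [5:9] match '1111', group 1 = '1'; at [10:14] match '0000', group 1 = '0'.
Because there's exactly one group, `findall` drops the full match and keeps group 1 from each hit.

['7', '2', '1', '0']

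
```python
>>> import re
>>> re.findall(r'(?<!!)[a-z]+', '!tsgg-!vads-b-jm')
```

`(?!…)`/`(?<!…)` only lets a position through if the neighbouring text does NOT match; no characters are consumed.
Matches: at [2:5] → 'sgg'; at [8:11] → 'ads'; at [12:13] → 'b'; at [14:16] → 'jm'.
With no groups in the pattern, `findall` gives back each whole match — 4 here.

['sgg', 'ads', 'b', 'jm']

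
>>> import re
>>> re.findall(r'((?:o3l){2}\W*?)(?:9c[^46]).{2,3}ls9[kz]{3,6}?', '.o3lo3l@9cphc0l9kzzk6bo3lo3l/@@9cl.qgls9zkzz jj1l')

['o3lo3l/@@']

The pattern matches the literal 'o3l' repeated 2 times, then zero or more of a non-word character (lazy) (captured); then the literal '9c', then any character except [46] (non-capturing group); then 2 to 3 of any character, then the literal 'ls9', then 3 to 6 of one of [kz] (lazy).
One capturing group, so `findall` returns just the captured substring from the one match — 1 in all.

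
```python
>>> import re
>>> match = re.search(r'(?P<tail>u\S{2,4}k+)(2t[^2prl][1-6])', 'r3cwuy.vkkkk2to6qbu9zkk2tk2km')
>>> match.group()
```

'uy.vkkkk2to6'

This matches a literal 'u', then 2 to 4 of a non-whitespace character, then one or more of the literal 'k' (captured as 'tail'); then the literal '2t', then any character except [2prl], then a character in [1-6] (captured).
Unlike `match`, `search` isn't anchored — it looks for the pattern anywhere in the string.
The match spans [4:16] → 'uy.vkkkk2to6'.
Captured: group 1 = 'uy.vkkkk', group 2 = '2to6'.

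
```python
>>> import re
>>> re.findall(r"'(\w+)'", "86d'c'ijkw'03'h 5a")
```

['c', '03']

Walking the string: at [3:6] match "'c'", group 1 = 'c'; at [10:14] match "'03'", group 1 = '03'.
One capturing group, so `findall` returns just the captured substring from each match — 2 in all.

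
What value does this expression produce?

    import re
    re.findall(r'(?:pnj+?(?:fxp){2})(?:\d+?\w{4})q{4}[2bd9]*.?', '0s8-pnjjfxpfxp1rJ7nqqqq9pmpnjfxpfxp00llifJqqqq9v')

Pattern: the literal 'pn', then one or more of a literal 'j' (lazy), then the literal 'fxp' repeated 2 times (non-capturing group); then one or more of a digit (lazy), then exactly 4 of a word character (non-capturing group); then exactly 4 of the literal 'q', then zero or more of one of [2bd9], then optionally any character.
Walking the string: at [4:25] → 'pnjjfxpfxp1rJ7nqqqq9p'.
No capturing groups, so `findall` returns the 1 full match string.

['pnjjfxpfxp1rJ7nqqqq9p']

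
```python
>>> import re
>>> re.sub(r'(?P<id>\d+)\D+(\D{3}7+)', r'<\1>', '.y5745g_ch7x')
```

'.y<5745>x'

Pattern: one or more of a digit (captured as 'id'); then one or more of a non-digit; then exactly 3 of a non-digit, then one or more of the literal '7' (captured).
Matches: at [2:11] → '5745g_ch7'.
`\1` in the replacement pulls in group 1's text for each match.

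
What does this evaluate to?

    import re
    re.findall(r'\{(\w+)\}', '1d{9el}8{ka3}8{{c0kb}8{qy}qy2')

Walking the string: at [2:7] match '{9el}', group 1 = '9el'; at [8:13] match '{ka3}', group 1 = 'ka3'; at [15:21] match '{c0kb}', group 1 = 'c0kb'; at [22:26] match '{qy}', group 1 = 'qy'.
`findall` collects group 1 from each match (4 total).

['9el', 'ka3', 'c0kb', 'qy']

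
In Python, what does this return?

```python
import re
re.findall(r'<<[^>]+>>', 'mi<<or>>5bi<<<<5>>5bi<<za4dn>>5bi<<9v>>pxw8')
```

['<<or>>', '<<<<5>>', '<<za4dn>>', '<<9v>>']

Scanning left to right: at [2:8] → '<<or>>'; at [11:18] → '<<<<5>>'; at [21:30] → '<<za4dn>>'; at [33:39] → '<<9v>>'.
`findall` yields the raw match text (4 of them) because the pattern has no groups.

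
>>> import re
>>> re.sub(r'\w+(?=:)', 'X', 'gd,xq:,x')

'gd,X:,x'

The lookaround is zero-width — it requires the adjacent text to match without consuming it, so the asserted text isn't part of the match.
`sub` substitutes 'X' at each match site.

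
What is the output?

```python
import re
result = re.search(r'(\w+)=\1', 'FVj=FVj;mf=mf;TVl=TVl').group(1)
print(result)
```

A backreference is literal: `\1` must see the identical characters the first group matched.
`search` walks the string left to right and returns the first match it finds.
The match spans [0:7] → 'FVj=FVj'.
Captured: group 1 = 'FVj'.

FVj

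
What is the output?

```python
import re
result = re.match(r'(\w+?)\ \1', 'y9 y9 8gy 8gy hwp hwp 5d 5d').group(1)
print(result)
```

y9

A backreference is literal: `\1` must see the identical characters the first group matched.
`re.match` won't scan ahead — the pattern has to work from the very first character.
The match spans [0:5] → 'y9 y9'.
Captured: group 1 = 'y9'.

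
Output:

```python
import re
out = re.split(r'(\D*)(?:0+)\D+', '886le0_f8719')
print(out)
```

Pattern: zero or more of a non-digit (captured); then one or more of a literal '0' (non-capturing group); then one or more of a non-digit.
The group in the pattern means `split` returns the separators' captures alongside the pieces.

['886', 'le', '8719']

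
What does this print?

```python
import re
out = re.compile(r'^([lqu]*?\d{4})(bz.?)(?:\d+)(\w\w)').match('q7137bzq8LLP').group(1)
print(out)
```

The pattern matches anchored at the start of the string; then zero or more of one of [lqu] (lazy), then exactly 4 of a digit (captured); then the literal 'bz', then optionally any character (captured); then one or more of a digit (non-capturing group); then a word character, then a word character (captured).
`match` is anchored at position 0; if the pattern doesn't fit there, it returns None.
The match spans [0:11] → 'q7137bzq8LL'.
Captured: group 1 = 'q7137', group 2 = 'bzq', group 3 = 'LL'.

q7137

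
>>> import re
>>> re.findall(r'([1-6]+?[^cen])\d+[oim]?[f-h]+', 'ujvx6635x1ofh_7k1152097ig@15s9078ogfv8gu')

This matches one or more of a character in [1-6] (lazy), then any character except [cen] (captured); then one or more of a digit, then optionally one of [oim], then one or more of a character in [f-h].
Scanning left to right: at [4:13] match '6635x1ofh', group 1 = '6635x'; at [16:25] match '1152097ig', group 1 = '11'; at [26:36] match '15s9078ogf', group 1 = '15s'.
Because there's exactly one group, `findall` drops the full match and keeps group 1 from each hit.

['6635x', '11', '15s']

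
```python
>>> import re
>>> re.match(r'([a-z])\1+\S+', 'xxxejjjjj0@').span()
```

(0, 11)

The backreference `\1` re-matches whatever the first group consumed, character for character.
`re.match` only tries the pattern at the start of the string.
The match spans [0:11] → 'xxxejjjjj0@'.
Captured: group 1 = 'x'.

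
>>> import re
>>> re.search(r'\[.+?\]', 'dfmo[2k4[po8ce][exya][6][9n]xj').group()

A non-greedy quantifier consumes as few characters as it can — just enough that the remainder of the pattern still matches from where it stops; whatever follows it matches normally.
The match spans [4:15] → '[2k4[po8ce]'.

'[2k4[po8ce]'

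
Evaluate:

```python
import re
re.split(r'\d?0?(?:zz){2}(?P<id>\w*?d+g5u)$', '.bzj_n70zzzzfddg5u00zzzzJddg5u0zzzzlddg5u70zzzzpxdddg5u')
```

['.bzj_n', 'fddg5u00zzzzJddg5u0zzzzlddg5u70zzzzpxdddg5u', '']

This matches optionally a digit, then optionally a literal '0', then the literal 'zz' repeated 2 times; then zero or more of a word character (lazy), then one or more of a literal 'd', then the literal 'g5u' (captured as 'id'); then anchored at the end.
Matches to split on: at [6:55] → '70zzzzfddg5u00zzzzJddg5u0zzzzlddg5u70zzzzpxdddg5u'.
`re.split` interleaves the captured-group text with the surrounding fragments.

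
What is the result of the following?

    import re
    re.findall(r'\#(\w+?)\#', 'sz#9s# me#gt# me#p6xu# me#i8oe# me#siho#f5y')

Walking the string: at [2:6] match '#9s#', group 1 = '9s'; at [9:13] match '#gt#', group 1 = 'gt'; at [16:22] match '#p6xu#', group 1 = 'p6xu'; at [25:31] match '#i8oe#', group 1 = 'i8oe'; at [34:40] match '#siho#', group 1 = 'siho'.
With a single group, `findall` returns only what that group captured — 5 items.

['9s', 'gt', 'p6xu', 'i8oe', 'siho']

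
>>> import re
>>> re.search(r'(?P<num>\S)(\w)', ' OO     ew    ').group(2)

'O'

The match spans [1:3] → 'OO'.
Captured: group 1 = 'O', group 2 = 'O'.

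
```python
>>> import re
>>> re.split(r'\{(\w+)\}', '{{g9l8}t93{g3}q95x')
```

Matches to split on: at [1:7] → '{g9l8}'; at [10:14] → '{g3}'.
Because the pattern has a capturing group, `split` also inserts each captured text between the pieces.

['{', 'g9l8', 't93', 'g3', 'q95x']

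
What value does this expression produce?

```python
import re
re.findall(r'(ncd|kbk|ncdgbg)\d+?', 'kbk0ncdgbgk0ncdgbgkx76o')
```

['kbk']

Walking the string: at [0:4] match 'kbk0', group 1 = 'kbk'.
`findall` collects group 1 from the one match (1 total).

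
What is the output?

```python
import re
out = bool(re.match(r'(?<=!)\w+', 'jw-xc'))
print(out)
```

False

The positive lookaround only admits positions where the adjacent text matches; those characters stay outside the span.
`re.match` only tries the pattern at the start of the string.
Here the string doesn't start with a match, so the call returns None, and `bool(None)` is False.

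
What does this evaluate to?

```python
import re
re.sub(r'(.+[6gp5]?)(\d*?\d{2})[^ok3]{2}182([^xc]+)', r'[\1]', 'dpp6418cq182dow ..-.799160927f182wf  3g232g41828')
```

'[dpp6418cq182dow ..-.799160927f182wf  3g2]'

Pattern: one or more of any character, then optionally one of [6gp5] (captured); then zero or more of a digit (lazy), then exactly 2 of a digit (captured); then exactly 2 of any character except [ok3], then the literal '182'; then one or more of any character except [xc] (captured).
Matches: at [0:48] → 'dpp6418cq182dow ..-.799160927f182wf  3g232g41828'.
Each match is replaced using the text its own group 1 captured.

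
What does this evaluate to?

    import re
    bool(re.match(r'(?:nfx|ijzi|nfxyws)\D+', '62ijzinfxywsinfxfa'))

False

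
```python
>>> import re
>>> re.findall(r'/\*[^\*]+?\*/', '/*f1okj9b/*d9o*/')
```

No capturing groups, so `findall` returns the 1 full match string.

['/*d9o*/']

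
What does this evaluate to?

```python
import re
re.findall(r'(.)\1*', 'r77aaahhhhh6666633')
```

The backreference `\1` re-matches whatever the first group consumed, character for character.
Because there's exactly one group, `findall` drops the full match and keeps group 1 from each hit.

['r', '7', 'a', 'h', '6', '3']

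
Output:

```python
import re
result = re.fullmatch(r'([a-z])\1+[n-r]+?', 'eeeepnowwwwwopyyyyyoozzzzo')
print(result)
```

None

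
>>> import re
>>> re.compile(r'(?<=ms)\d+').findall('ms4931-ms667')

Because the assertion is zero-width, the text it checks is not consumed and won't appear in the result.
Scanning left to right: at [2:6] → '4931'; at [9:12] → '667'.
With no groups in the pattern, `findall` gives back each whole match — 2 here.

['4931', '667']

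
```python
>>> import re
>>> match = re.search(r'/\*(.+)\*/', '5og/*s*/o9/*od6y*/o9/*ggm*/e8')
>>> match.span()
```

(3, 27)

The match spans [3:27] → '/*s*/o9/*od6y*/o9/*ggm*/'.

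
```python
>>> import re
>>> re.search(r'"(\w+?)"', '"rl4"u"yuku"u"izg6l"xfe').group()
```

`re.search` tries every starting position until one works.
The match spans [0:5] → '"rl4"'.
Captured: group 1 = 'rl4'.

'"rl4"'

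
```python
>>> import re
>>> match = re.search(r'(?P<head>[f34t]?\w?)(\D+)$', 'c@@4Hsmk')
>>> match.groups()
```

The match spans [3:8] → '4Hsmk'.
Captured: group 1 = '4H', group 2 = 'smk'.

('4H', 'smk')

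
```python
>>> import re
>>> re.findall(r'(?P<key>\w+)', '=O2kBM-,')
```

The pattern matches one or more of a word character (captured as 'key').
Scanning left to right: at [1:6] match 'O2kBM', group 1 = 'O2kBM'.
Because there's exactly one group, `findall` drops the full match and keeps group 1 from the one hit.

['O2kBM']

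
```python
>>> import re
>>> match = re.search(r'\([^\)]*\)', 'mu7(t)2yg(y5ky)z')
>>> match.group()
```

'(t)'

Unlike `match`, `search` isn't anchored — it looks for the pattern anywhere in the string.
The match spans [3:6] → '(t)'.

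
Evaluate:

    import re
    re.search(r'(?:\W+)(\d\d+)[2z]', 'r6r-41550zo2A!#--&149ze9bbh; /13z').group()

This matches one or more of a non-word character (non-capturing group); then a digit, then one or more of a digit (captured); then one of [2z].
`re.search` scans for the first position where the pattern succeeds.
The match spans [3:10] → '-41550z'.
Captured: group 1 = '41550'.

'-41550z'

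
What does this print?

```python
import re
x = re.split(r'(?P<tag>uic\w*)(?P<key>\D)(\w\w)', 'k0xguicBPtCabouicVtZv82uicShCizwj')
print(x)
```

['k0xg', 'uicBPtCabouicVtZv82uicShCi', 'z', 'wj', '']

Pattern: the literal 'uic', then zero or more of a word character (captured as 'tag'); then a non-digit (captured as 'key'); then a word character, then a word character (captured).
`re.split` interleaves the captured-group text with the surrounding fragments.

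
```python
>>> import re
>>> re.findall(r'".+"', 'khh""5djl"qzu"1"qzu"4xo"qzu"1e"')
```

['""5djl"qzu"1"qzu"4xo"qzu"1e"']

With no groups in the pattern, `findall` gives back each whole match — 1 here.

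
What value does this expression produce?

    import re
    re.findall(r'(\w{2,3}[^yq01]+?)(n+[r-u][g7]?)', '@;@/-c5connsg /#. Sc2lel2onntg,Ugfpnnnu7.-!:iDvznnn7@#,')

[('c5co', 'nnsg'), ('Sc2lel2o', 'nntg'), ('Ugfp', 'nnnu7')]

Lazy quantifiers expand one character at a time until the remainder of the pattern can match.
With 2 capturing groups, `findall` returns a 2-tuple per match.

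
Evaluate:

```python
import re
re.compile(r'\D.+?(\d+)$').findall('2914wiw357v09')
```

['09']

Pattern: a non-digit, then one or more of any character (lazy); then one or more of a digit (captured); then anchored at the end.
Lazy quantifiers expand one character at a time until the remainder of the pattern can match.
Walking the string: at [4:13] match 'wiw357v09', group 1 = '09'.
`findall` collects group 1 from the one match (1 total).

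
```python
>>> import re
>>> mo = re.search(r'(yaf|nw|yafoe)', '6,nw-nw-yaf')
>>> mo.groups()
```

`re.search` scans for the first position where the pattern succeeds.
The match spans [2:4] → 'nw'.
Captured: group 1 = 'nw'.

('nw',)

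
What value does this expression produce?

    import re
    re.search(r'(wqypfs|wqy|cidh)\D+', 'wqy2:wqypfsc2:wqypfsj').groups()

('wqypfs',)

Alternation tries branches left to right and keeps the first one that lets the overall match succeed at that position.
`search` walks the string left to right and returns the first match it finds.
The match spans [5:12] → 'wqypfsc'.
Captured: group 1 = 'wqypfs'.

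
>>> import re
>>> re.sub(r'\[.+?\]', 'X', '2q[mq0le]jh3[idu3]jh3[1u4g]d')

'2qXjh3Xjh3Xd'

A `+?`/`*?`/`{m,n}?` starts at its minimum and grows only as far as needed for what follows to match.
Matches: at [2:9] → '[mq0le]'; at [12:18] → '[idu3]'; at [21:27] → '[1u4g]'.
Every occurrence is swapped for 'X'.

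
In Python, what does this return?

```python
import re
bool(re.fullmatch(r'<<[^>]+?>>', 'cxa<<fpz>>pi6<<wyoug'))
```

False

`fullmatch` succeeds only if the pattern covers the string from start to end.
Here there's no way to consume every character, so the call returns None, and `bool(None)` is False.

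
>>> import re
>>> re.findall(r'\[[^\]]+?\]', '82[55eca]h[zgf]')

Scanning left to right: at [2:9] → '[55eca]'; at [10:15] → '[zgf]'.
Since nothing is captured, `findall` lists the 2 matched substrings directly.

['[55eca]', '[zgf]']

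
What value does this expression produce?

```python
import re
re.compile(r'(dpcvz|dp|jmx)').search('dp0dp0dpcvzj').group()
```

'dp'

The match spans [0:2] → 'dp'.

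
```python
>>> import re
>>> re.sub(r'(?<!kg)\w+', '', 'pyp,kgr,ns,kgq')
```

The negative lookaround is zero-width — it rules out positions where the adjacent text would match, without consuming anything.
`sub` substitutes '' at each match site.

',,,'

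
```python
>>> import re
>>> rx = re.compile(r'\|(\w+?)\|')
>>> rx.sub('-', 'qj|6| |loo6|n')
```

'qj- -n'

`sub` substitutes '-' at each match site.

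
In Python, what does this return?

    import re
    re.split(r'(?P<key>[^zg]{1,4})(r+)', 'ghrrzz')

['g', 'hr', 'r', 'zz']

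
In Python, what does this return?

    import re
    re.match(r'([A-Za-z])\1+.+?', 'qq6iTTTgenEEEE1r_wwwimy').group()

'qq6'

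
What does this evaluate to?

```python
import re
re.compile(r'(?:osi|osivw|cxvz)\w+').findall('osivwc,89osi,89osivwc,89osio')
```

Walking the string: at [0:6] → 'osivwc'; at [15:21] → 'osivwc'; at [24:28] → 'osio'.
No capturing groups, so `findall` returns the 3 full match strings.

['osivwc', 'osivwc', 'osio']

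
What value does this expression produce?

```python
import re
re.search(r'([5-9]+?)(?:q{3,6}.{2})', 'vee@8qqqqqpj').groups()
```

The match spans [4:12] → '8qqqqqpj'.
Captured: group 1 = '8'.

('8',)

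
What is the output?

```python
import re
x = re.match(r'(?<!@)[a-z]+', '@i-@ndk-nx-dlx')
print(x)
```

The negative lookahead/lookbehind blocks any match where the forbidden context is present.
With `match`, the pattern is implicitly anchored at the beginning.
Here the string doesn't start with a match, so the call returns None.

None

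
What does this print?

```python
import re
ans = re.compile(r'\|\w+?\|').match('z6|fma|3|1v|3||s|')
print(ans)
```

`re.match` only tries the pattern at the start of the string.
Here the pattern fails at index 0, so the call returns None.

None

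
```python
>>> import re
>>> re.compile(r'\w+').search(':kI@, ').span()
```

The match spans [1:3] → 'kI'.

(1, 3)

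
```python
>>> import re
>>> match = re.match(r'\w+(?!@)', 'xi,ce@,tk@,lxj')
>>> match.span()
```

(0, 2)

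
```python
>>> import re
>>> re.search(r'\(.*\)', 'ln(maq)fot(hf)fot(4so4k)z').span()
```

The match spans [2:24] → '(maq)fot(hf)fot(4so4k)'.

(2, 24)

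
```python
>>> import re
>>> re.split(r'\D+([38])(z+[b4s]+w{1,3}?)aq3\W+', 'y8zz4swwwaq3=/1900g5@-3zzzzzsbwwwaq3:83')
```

['', '8', 'zz4swww', '1900g5', '3', 'zzzzzsbwww', '83']

This matches one or more of a non-digit; then one of [38] (captured); then one or more of the literal 'z', then one or more of one of [b4s], then 1 to 3 of a literal 'w' (lazy) (captured); then the literal 'aq3', then one or more of a non-word character.
Matches to split on: at [0:14] → 'y8zz4swwwaq3=/'; at [20:37] → '@-3zzzzzsbwwwaq3:'.
`re.split` interleaves the captured-group text with the surrounding fragments.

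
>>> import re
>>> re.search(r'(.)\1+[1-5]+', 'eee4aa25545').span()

(0, 4)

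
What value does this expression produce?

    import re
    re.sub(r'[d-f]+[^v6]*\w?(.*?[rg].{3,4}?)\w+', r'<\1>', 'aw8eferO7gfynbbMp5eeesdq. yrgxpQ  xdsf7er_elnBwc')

'aw8<r_el>'

Lazy quantifiers expand one character at a time until the remainder of the pattern can match.
`\1` in the replacement pulls in group 1's text for each match.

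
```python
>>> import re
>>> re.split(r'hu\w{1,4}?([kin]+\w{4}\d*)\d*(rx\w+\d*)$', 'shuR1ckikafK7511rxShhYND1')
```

Because the quantifier is non-greedy, it stops expanding at the earliest point where the rest of the pattern can succeed.
Because the pattern has a capturing group, `split` also inserts each captured text between the pieces.

['s', 'kikafK7511', 'rxShhYND1', '']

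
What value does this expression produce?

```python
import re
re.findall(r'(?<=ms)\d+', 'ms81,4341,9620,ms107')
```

['81', '107']

The `(?=…)`/`(?<=…)` assertion just peeks at neighbouring text; it doesn't advance the match position.
Scanning left to right: at [2:4] → '81'; at [17:20] → '107'.
`findall` yields the raw match text (2 of them) because the pattern has no groups.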